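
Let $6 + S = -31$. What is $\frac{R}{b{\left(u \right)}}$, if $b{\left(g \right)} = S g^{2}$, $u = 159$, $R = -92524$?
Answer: $\frac{92524}{935397} \approx 0.098914$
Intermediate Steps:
$S = -37$ ($S = -6 - 31 = -37$)
$b{\left(g \right)} = - 37 g^{2}$
$\frac{R}{b{\left(u \right)}} = - \frac{92524}{\left(-37\right) 159^{2}} = - \frac{92524}{\left(-37\right) 25281} = - \frac{92524}{-935397} = \left(-92524\right) \left(- \frac{1}{935397}\right) = \frac{92524}{935397}$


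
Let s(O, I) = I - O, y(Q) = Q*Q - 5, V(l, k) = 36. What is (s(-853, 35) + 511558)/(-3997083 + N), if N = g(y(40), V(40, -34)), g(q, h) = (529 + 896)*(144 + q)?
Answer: -256223/759504 ≈ -0.33736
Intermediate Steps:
y(Q) = -5 + Q² (y(Q) = Q² - 5 = -5 + Q²)
g(q, h) = 205200 + 1425*q (g(q, h) = 1425*(144 + q) = 205200 + 1425*q)
N = 2478075 (N = 205200 + 1425*(-5 + 40²) = 205200 + 1425*(-5 + 1600) = 205200 + 1425*1595 = 205200 + 2272875 = 2478075)
(s(-853, 35) + 511558)/(-3997083 + N) = ((35 - 1*(-853)) + 511558)/(-3997083 + 2478075) = ((35 + 853) + 511558)/(-1519008) = (888 + 511558)*(-1/1519008) = 512446*(-1/1519008) = -256223/759504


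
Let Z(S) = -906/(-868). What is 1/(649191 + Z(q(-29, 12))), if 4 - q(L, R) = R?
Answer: 434/281749347 ≈ 1.5404e-6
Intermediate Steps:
q(L, R) = 4 - R
Z(S) = 453/434 (Z(S) = -906*(-1/868) = 453/434)
1/(649191 + Z(q(-29, 12))) = 1/(649191 + 453/434) = 1/(281749347/434) = 434/281749347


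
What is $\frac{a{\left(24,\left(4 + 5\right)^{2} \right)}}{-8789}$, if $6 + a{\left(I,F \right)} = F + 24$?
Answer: $- \frac{9}{799} \approx -0.011264$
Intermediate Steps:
$a{\left(I,F \right)} = 18 + F$ ($a{\left(I,F \right)} = -6 + \left(F + 24\right) = -6 + \left(24 + F\right) = 18 + F$)
$\frac{a{\left(24,\left(4 + 5\right)^{2} \right)}}{-8789} = \frac{18 + \left(4 + 5\right)^{2}}{-8789} = \left(18 + 9^{2}\right) \left(- \frac{1}{8789}\right) = \left(18 + 81\right) \left(- \frac{1}{8789}\right) = 99 \left(- \frac{1}{8789}\right) = - \frac{9}{799}$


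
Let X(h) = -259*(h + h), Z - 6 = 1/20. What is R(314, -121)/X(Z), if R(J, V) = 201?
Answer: -2010/31339 ≈ -0.064137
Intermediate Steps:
Z = 121/20 (Z = 6 + 1/20 = 121/20 ≈ 6.0500)
X(h) = -518*h
R(314, -121)/X(Z) = 201/((-518*121/20)) = 201/(-31339/10) = 201*(-10/31339) = -2010/31339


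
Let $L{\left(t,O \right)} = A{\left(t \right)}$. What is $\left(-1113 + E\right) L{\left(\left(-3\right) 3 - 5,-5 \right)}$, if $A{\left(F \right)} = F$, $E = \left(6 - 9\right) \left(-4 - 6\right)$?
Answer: $15162$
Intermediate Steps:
$E = 30$ ($E = - 3 \left(-4 - 6\right) = \left(-3\right) \left(-10\right) = 30$)
$L{\left(t,O \right)} = t$
$\left(-1113 + E\right) L{\left(\left(-3\right) 3 - 5,-5 \right)} = \left(-1113 + 30\right) \left(\left(-3\right) 3 - 5\right) = - 1083 \left(-9 - 5\right) = \left(-1083\right) \left(-14\right) = 15162$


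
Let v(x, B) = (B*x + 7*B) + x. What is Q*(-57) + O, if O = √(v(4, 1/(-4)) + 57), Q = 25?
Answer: -1425 + √233/2 ≈ -1417.4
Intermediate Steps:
v(x, B) = x + 7*B + B*x (v(x, B) = (7*B + B*x) + x = x + 7*B + B*x)
O = √233/2 (O = √((4 + 7/(-4) + 4/(-4)) + 57) = √((4 + 7*(-¼) - ¼*4) + 57) = √((4 - 7/4 - 1) + 57) = √(5/4 + 57) = √(233/4) = √233/2 ≈ 7.6322)
Q*(-57) + O = 25*(-57) + √233/2 = -1425 + √233/2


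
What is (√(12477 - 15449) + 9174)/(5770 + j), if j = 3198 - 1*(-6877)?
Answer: 9174/15845 + 2*I*√743/15845 ≈ 0.57898 + 0.0034406*I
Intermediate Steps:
j = 10075 (j = 3198 + 6877 = 10075)
(√(12477 - 15449) + 9174)/(5770 + j) = (√(12477 - 15449) + 9174)/(5770 + 10075) = (√(-2972) + 9174)/15845 = (2*I*√743 + 9174)*(1/15845) = (9174 + 2*I*√743)*(1/15845) = 9174/15845 + 2*I*√743/15845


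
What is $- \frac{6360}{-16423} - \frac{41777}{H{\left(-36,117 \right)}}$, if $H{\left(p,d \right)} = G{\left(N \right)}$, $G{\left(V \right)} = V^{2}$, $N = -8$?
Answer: $- \frac{685696631}{1051072} \approx -652.38$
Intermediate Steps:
$H{\left(p,d \right)} = 64$ ($H{\left(p,d \right)} = \left(-8\right)^{2} = 64$)
$- \frac{6360}{-16423} - \frac{41777}{H{\left(-36,117 \right)}} = - \frac{6360}{-16423} - \frac{41777}{64} = \left(-6360\right) \left(- \frac{1}{16423}\right) - \frac{41777}{64} = \frac{6360}{16423} - \frac{41777}{64} = - \frac{685696631}{1051072}$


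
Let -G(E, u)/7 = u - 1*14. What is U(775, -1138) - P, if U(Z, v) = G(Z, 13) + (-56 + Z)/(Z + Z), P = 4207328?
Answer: -6521346831/1550 ≈ -4.2073e+6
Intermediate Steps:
G(E, u) = 98 - 7*u (G(E, u) = -7*(u - 1*14) = -7*(u - 14) = -7*(-14 + u) = 98 - 7*u)
U(Z, v) = 7 + (-56 + Z)/(2*Z) (U(Z, v) = (98 - 7*13) + (-56 + Z)/(Z + Z) = (98 - 91) + (-56 + Z)/((2*Z)) = 7 + (-56 + Z)*(1/(2*Z)) = 7 + (-56 + Z)/(2*Z))
U(775, -1138) - P = (15/2 - 28/775) - 1*4207328 = (15/2 - 28*1/775) - 4207328 = (15/2 - 28/775) - 4207328 = 11569/1550 - 4207328 = -6521346831/1550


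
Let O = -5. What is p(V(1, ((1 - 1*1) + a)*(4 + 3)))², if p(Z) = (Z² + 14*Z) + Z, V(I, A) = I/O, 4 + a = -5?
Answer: 5476/625 ≈ 8.7616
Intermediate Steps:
a = -9 (a = -4 - 5 = -9)
V(I, A) = -I/5 (V(I, A) = I/(-5) = I*(-⅕) = -I/5)
p(Z) = Z² + 15*Z
p(V(1, ((1 - 1*1) + a)*(4 + 3)))² = ((-⅕*1)*(15 - ⅕*1))² = (-(15 - ⅕)/5)² = (-⅕*74/5)² = (-74/25)² = 5476/625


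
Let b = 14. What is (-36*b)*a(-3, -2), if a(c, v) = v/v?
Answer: -504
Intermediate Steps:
a(c, v) = 1
(-36*b)*a(-3, -2) = -36*14*1 = -504*1 = -504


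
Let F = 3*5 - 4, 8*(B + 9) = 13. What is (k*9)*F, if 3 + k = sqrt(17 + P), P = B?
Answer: -297 + 99*sqrt(154)/4 ≈ 10.139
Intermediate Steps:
B = -59/8 (B = -9 + (1/8)*13 = -9 + 13/8 = -59/8 ≈ -7.3750)
P = -59/8 ≈ -7.3750
k = -3 + sqrt(154)/4 (k = -3 + sqrt(17 - 59/8) = -3 + sqrt(77/8) = -3 + sqrt(154)/4 ≈ 0.10242)
F = 11 (F = 15 - 4 = 11)
(k*9)*F = ((-3 + sqrt(154)/4)*9)*11 = (-27 + 9*sqrt(154)/4)*11 = -297 + 99*sqrt(154)/4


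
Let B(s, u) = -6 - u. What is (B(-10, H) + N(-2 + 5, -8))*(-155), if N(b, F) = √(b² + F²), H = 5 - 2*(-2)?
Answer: 2325 - 155*√73 ≈ 1000.7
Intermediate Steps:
H = 9 (H = 5 + 4 = 9)
N(b, F) = √(F² + b²)
(B(-10, H) + N(-2 + 5, -8))*(-155) = ((-6 - 1*9) + √((-8)² + (-2 + 5)²))*(-155) = ((-6 - 9) + √(64 + 3²))*(-155) = (-15 + √(64 + 9))*(-155) = (-15 + √73)*(-155) = 2325 - 155*√73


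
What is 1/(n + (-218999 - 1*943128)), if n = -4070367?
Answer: -1/5232494 ≈ -1.9111e-7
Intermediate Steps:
1/(n + (-218999 - 1*943128)) = 1/(-4070367 + (-218999 - 1*943128)) = 1/(-4070367 + (-218999 - 943128)) = 1/(-4070367 - 1162127) = 1/(-5232494) = -1/5232494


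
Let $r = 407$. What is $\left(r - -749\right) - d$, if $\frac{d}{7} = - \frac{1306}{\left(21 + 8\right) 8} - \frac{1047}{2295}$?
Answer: $\frac{106363643}{88740} \approx 1198.6$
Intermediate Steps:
$d = - \frac{3780203}{88740}$ ($d = 7 \left(- \frac{1306}{\left(21 + 8\right) 8} - \frac{1047}{2295}\right) = 7 \left(- \frac{1306}{29 \cdot 8} - \frac{349}{765}\right) = 7 \left(- \frac{1306}{232} - \frac{349}{765}\right) = 7 \left(\left(-1306\right) \frac{1}{232} - \frac{349}{765}\right) = 7 \left(- \frac{653}{116} - \frac{349}{765}\right) = 7 \left(- \frac{540029}{88740}\right) = - \frac{3780203}{88740} \approx -42.599$)
$\left(r - -749\right) - d = \left(407 - -749\right) - - \frac{3780203}{88740} = \left(407 + 749\right) + \frac{3780203}{88740} = 1156 + \frac{3780203}{88740} = \frac{106363643}{88740}$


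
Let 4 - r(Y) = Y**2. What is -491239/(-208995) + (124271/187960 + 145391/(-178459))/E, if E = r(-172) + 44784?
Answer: 16701730281655157513/7105692173963688480 ≈ 2.3505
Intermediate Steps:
r(Y) = 4 - Y**2
E = 15204 (E = (4 - 1*(-172)**2) + 44784 = (4 - 1*29584) + 44784 = (4 - 29584) + 44784 = -29580 + 44784 = 15204)
-491239/(-208995) + (124271/187960 + 145391/(-178459))/E = -491239/(-208995) + (124271/187960 + 145391/(-178459))/15204 = -491239*(-1/208995) + (124271*(1/187960) + 145391*(-1/178459))*(1/15204) = 491239/208995 + (124271/187960 - 145391/178459)*(1/15204) = 491239/208995 - 5150413971/33543153640*1/15204 = 491239/208995 - 1716804657/169996702647520 = 16701730281655157513/7105692173963688480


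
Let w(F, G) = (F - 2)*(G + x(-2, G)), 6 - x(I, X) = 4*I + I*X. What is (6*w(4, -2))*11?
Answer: 1056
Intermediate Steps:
x(I, X) = 6 - 4*I - I*X (x(I, X) = 6 - (4*I + I*X) = 6 + (-4*I - I*X) = 6 - 4*I - I*X)
w(F, G) = (-2 + F)*(14 + 3*G) (w(F, G) = (F - 2)*(G + (6 - 4*(-2) - 1*(-2)*G)) = (-2 + F)*(G + (6 + 8 + 2*G)) = (-2 + F)*(G + (14 + 2*G)) = (-2 + F)*(14 + 3*G))
(6*w(4, -2))*11 = (6*(-28 - 6*(-2) + 14*4 + 3*4*(-2)))*11 = (6*(-28 + 12 + 56 - 24))*11 = (6*16)*11 = 96*11 = 1056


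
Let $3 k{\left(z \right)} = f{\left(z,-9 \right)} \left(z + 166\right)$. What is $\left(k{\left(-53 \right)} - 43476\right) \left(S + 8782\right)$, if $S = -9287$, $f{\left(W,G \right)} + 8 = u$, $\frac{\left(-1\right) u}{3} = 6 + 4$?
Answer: $\frac{68034610}{3} \approx 2.2678 \cdot 10^{7}$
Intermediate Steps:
$u = -30$ ($u = - 3 \left(6 + 4\right) = \left(-3\right) 10 = -30$)
$f{\left(W,G \right)} = -38$ ($f{\left(W,G \right)} = -8 - 30 = -38$)
$k{\left(z \right)} = - \frac{6308}{3} - \frac{38 z}{3}$ ($k{\left(z \right)} = \frac{\left(-38\right) \left(z + 166\right)}{3} = \frac{\left(-38\right) \left(166 + z\right)}{3} = \frac{-6308 - 38 z}{3} = - \frac{6308}{3} - \frac{38 z}{3}$)
$\left(k{\left(-53 \right)} - 43476\right) \left(S + 8782\right) = \left(\left(- \frac{6308}{3} - - \frac{2014}{3}\right) - 43476\right) \left(-9287 + 8782\right) = \left(\left(- \frac{6308}{3} + \frac{2014}{3}\right) - 43476\right) \left(-505\right) = \left(- \frac{4294}{3} - 43476\right) \left(-505\right) = \left(- \frac{134722}{3}\right) \left(-505\right) = \frac{68034610}{3}$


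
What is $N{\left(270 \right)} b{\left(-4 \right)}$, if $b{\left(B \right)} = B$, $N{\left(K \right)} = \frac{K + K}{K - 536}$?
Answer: $\frac{1080}{133} \approx 8.1203$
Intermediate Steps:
$N{\left(K \right)} = \frac{2 K}{-536 + K}$
$N{\left(270 \right)} b{\left(-4 \right)} = 2 \cdot 270 \frac{1}{-536 + 270} \left(-4\right) = 2 \cdot 270 \frac{1}{-266} \left(-4\right) = 2 \cdot 270 \left(- \frac{1}{266}\right) \left(-4\right) = \left(- \frac{270}{133}\right) \left(-4\right) = \frac{1080}{133}$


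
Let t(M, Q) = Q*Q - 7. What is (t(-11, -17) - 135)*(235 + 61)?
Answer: 43512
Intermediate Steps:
t(M, Q) = -7 + Q**2 (t(M, Q) = Q**2 - 7 = -7 + Q**2)
(t(-11, -17) - 135)*(235 + 61) = ((-7 + (-17)**2) - 135)*(235 + 61) = ((-7 + 289) - 135)*296 = (282 - 135)*296 = 147*296 = 43512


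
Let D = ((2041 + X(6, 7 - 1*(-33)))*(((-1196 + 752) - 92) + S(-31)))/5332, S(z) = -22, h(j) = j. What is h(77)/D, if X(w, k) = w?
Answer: -6622/18423 ≈ -0.35944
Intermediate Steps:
D = -18423/86 (D = ((2041 + 6)*(((-1196 + 752) - 92) - 22))/5332 = (2047*((-444 - 92) - 22))*(1/5332) = (2047*(-536 - 22))*(1/5332) = (2047*(-558))*(1/5332) = -1142226*1/5332 = -18423/86 ≈ -214.22)
h(77)/D = 77/(-18423/86) = 77*(-86/18423) = -6622/18423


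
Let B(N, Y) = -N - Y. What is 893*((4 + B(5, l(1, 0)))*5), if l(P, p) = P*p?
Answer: -4465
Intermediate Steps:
893*((4 + B(5, l(1, 0)))*5) = 893*((4 + (-1*5 - 0))*5) = 893*((4 + (-5 - 1*0))*5) = 893*((4 + (-5 + 0))*5) = 893*((4 - 5)*5) = 893*(-1*5) = 893*(-5) = -4465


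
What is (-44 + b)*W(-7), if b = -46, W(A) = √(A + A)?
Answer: -90*I*√14 ≈ -336.75*I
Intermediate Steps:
W(A) = √2*√A (W(A) = √(2*A) = √2*√A)
(-44 + b)*W(-7) = (-44 - 46)*(√2*√(-7)) = -90*√2*I*√7 = -90*I*√14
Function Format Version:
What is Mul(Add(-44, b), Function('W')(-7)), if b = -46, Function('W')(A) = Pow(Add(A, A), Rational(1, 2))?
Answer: Mul(-90, I, Pow(14, Rational(1, 2))) ≈ Mul(-336.75, I)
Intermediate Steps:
Function('W')(A) = Mul(Pow(2, Rational(1, 2)), Pow(A, Rational(1, 2))) (Function('W')(A) = Pow(Mul(2, A), Rational(1, 2)) = Mul(Pow(2, Rational(1, 2)), Pow(A, Rational(1, 2))))
Mul(Add(-44, b), Function('W')(-7)) = Mul(Add(-44, -46), Mul(Pow(2, Rational(1, 2)), Pow(-7, Rational(1, 2)))) = Mul(-90, Mul(Pow(2, Rational(1, 2)), Mul(I, Pow(7, Rational(1, 2))))) = Mul(-90, Mul(I, Pow(14, Rational(1, 2)))) = Mul(-90, I, Pow(14, Rational(1, 2)))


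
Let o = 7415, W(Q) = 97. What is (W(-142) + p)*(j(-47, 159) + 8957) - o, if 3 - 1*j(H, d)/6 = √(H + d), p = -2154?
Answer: -18468990 + 49368*√7 ≈ -1.8338e+7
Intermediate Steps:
j(H, d) = 18 - 6*√(H + d)
(W(-142) + p)*(j(-47, 159) + 8957) - o = (97 - 2154)*((18 - 6*√(-47 + 159)) + 8957) - 1*7415 = -2057*((18 - 24*√7) + 8957) - 7415 = -2057*(8975 - 24*√7) - 7415 = (-18461575 + 49368*√7) - 7415 = -18468990 + 49368*√7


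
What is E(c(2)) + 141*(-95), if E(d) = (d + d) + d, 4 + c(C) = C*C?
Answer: -13395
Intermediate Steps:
c(C) = -4 + C² (c(C) = -4 + C*C = -4 + C²)
E(d) = 3*d (E(d) = 2*d + d = 3*d)
E(c(2)) + 141*(-95) = 3*(-4 + 2²) + 141*(-95) = 3*(-4 + 4) - 13395 = 3*0 - 13395 = 0 - 13395 = -13395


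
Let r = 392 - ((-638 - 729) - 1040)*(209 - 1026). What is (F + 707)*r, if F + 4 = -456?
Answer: -485633369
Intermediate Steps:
F = -460 (F = -4 - 456 = -460)
r = -1966127 (r = 392 - (-1367 - 1040)*(-817) = 392 - (-2407)*(-817) = 392 - 1*1966519 = 392 - 1966519 = -1966127)
(F + 707)*r = (-460 + 707)*(-1966127) = 247*(-1966127) = -485633369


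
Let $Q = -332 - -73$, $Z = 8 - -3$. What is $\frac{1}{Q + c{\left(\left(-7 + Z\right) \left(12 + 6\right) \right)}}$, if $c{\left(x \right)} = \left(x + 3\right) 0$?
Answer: $- \frac{1}{259} \approx -0.003861$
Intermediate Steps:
$Z = 11$ ($Z = 8 + 3 = 11$)
$c{\left(x \right)} = 0$ ($c{\left(x \right)} = \left(3 + x\right) 0 = 0$)
$Q = -259$ ($Q = -332 + 73 = -259$)
$\frac{1}{Q + c{\left(\left(-7 + Z\right) \left(12 + 6\right) \right)}} = \frac{1}{-259 + 0} = \frac{1}{-259} = - \frac{1}{259}$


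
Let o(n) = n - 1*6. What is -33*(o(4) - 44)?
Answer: 1518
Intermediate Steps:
o(n) = -6 + n (o(n) = n - 6 = -6 + n)
-33*(o(4) - 44) = -33*((-6 + 4) - 44) = -33*(-2 - 44) = -33*(-46) = 1518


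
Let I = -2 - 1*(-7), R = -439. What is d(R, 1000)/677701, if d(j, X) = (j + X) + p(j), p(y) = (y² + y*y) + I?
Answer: 386008/677701 ≈ 0.56958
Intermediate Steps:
I = 5 (I = -2 + 7 = 5)
p(y) = 5 + 2*y² (p(y) = (y² + y*y) + 5 = (y² + y²) + 5 = 2*y² + 5 = 5 + 2*y²)
d(j, X) = 5 + X + j + 2*j² (d(j, X) = (j + X) + (5 + 2*j²) = (X + j) + (5 + 2*j²) = 5 + X + j + 2*j²)
d(R, 1000)/677701 = (5 + 1000 - 439 + 2*(-439)²)/677701 = (5 + 1000 - 439 + 2*192721)*(1/677701) = (5 + 1000 - 439 + 385442)*(1/677701) = 386008*(1/677701) = 386008/677701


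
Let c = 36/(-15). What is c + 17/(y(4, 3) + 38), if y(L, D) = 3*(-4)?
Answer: -227/130 ≈ -1.7462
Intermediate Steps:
y(L, D) = -12
c = -12/5 (c = 36*(-1/15) = -12/5 ≈ -2.4000)
c + 17/(y(4, 3) + 38) = -12/5 + 17/(-12 + 38) = -12/5 + 17/26 = -227/130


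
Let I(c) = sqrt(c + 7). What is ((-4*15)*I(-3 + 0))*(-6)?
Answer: 720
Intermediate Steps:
I(c) = sqrt(7 + c)
((-4*15)*I(-3 + 0))*(-6) = ((-4*15)*sqrt(7 + (-3 + 0)))*(-6) = -60*sqrt(7 - 3)*(-6) = -60*sqrt(4)*(-6) = -60*2*(-6) = -120*(-6) = 720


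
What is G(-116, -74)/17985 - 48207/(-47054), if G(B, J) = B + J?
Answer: 171612527/169253238 ≈ 1.0139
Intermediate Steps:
G(-116, -74)/17985 - 48207/(-47054) = (-116 - 74)/17985 - 48207/(-47054) = -190*1/17985 - 48207*(-1/47054) = -38/3597 + 48207/47054 = 171612527/169253238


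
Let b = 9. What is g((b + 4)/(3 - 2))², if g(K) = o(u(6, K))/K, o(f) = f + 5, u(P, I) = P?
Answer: 121/169 ≈ 0.71598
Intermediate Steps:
o(f) = 5 + f
g(K) = 11/K (g(K) = (5 + 6)/K = 11/K)
g((b + 4)/(3 - 2))² = (11/(((9 + 4)/(3 - 2))))² = (11/((13/1)))² = (11/((13*1)))² = (11/13)² = 121/169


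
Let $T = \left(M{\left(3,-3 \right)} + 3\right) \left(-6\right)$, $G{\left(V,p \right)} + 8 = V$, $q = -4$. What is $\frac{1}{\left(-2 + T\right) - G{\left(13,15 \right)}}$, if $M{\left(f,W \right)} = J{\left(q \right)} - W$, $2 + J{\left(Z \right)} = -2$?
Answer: $- \frac{1}{19} \approx -0.052632$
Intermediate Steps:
$J{\left(Z \right)} = -4$ ($J{\left(Z \right)} = -2 - 2 = -4$)
$G{\left(V,p \right)} = -8 + V$
$M{\left(f,W \right)} = -4 - W$
$T = -12$ ($T = \left(\left(-4 - -3\right) + 3\right) \left(-6\right) = \left(\left(-4 + 3\right) + 3\right) \left(-6\right) = \left(-1 + 3\right) \left(-6\right) = 2 \left(-6\right) = -12$)
$\frac{1}{\left(-2 + T\right) - G{\left(13,15 \right)}} = \frac{1}{\left(-2 - 12\right) - \left(-8 + 13\right)} = \frac{1}{-14 - 5} = \frac{1}{-19} = - \frac{1}{19}$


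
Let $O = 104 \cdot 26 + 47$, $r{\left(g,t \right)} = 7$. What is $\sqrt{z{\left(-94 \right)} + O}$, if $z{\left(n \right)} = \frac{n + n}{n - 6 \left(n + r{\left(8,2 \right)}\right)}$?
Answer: $\frac{\sqrt{31491170}}{107} \approx 52.446$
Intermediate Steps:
$z{\left(n \right)} = \frac{2 n}{-42 - 5 n}$ ($z{\left(n \right)} = \frac{n + n}{n - 6 \left(n + 7\right)} = \frac{2 n}{n - 6 \left(7 + n\right)} = \frac{2 n}{n - \left(42 + 6 n\right)} = \frac{2 n}{-42 - 5 n}$)
$O = 2751$ ($O = 2704 + 47 = 2751$)
$\sqrt{z{\left(-94 \right)} + O} = \sqrt{\left(-2\right) \left(-94\right) \frac{1}{42 + 5 \left(-94\right)} + 2751} = \sqrt{\left(-2\right) \left(-94\right) \frac{1}{42 - 470} + 2751} = \sqrt{\left(-2\right) \left(-94\right) \frac{1}{-428} + 2751} = \sqrt{\left(-2\right) \left(-94\right) \left(- \frac{1}{428}\right) + 2751} = \sqrt{- \frac{47}{107} + 2751} = \sqrt{\frac{294310}{107}} = \frac{\sqrt{31491170}}{107}$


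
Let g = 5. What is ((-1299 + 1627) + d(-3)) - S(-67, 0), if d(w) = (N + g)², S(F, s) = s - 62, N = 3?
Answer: 454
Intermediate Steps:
S(F, s) = -62 + s
d(w) = 64 (d(w) = (3 + 5)² = 8² = 64)
((-1299 + 1627) + d(-3)) - S(-67, 0) = ((-1299 + 1627) + 64) - (-62 + 0) = (328 + 64) - 1*(-62) = 392 + 62 = 454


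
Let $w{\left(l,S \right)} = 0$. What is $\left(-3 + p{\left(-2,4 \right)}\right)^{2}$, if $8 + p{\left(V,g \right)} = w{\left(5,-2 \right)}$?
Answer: $121$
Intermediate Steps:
$p{\left(V,g \right)} = -8$ ($p{\left(V,g \right)} = -8 + 0 = -8$)
$\left(-3 + p{\left(-2,4 \right)}\right)^{2} = \left(-3 - 8\right)^{2} = \left(-11\right)^{2} = 121$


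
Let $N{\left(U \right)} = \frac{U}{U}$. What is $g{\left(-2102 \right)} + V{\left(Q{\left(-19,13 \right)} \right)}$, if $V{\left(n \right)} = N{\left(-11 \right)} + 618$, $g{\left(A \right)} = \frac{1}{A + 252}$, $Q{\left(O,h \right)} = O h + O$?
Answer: $\frac{1145149}{1850} \approx 619.0$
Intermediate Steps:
$Q{\left(O,h \right)} = O + O h$
$g{\left(A \right)} = \frac{1}{252 + A}$
$N{\left(U \right)} = 1$
$V{\left(n \right)} = 619$ ($V{\left(n \right)} = 1 + 618 = 619$)
$g{\left(-2102 \right)} + V{\left(Q{\left(-19,13 \right)} \right)} = \frac{1}{252 - 2102} + 619 = \frac{1}{-1850} + 619 = - \frac{1}{1850} + 619 = \frac{1145149}{1850}$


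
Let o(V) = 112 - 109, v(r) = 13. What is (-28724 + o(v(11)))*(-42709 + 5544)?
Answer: 1067415965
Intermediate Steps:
o(V) = 3
(-28724 + o(v(11)))*(-42709 + 5544) = (-28724 + 3)*(-42709 + 5544) = -28721*(-37165) = 1067415965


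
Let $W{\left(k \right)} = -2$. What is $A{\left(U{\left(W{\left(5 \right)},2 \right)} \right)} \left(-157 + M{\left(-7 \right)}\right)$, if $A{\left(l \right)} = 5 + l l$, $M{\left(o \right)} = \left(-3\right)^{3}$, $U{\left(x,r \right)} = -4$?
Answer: $-3864$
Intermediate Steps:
$M{\left(o \right)} = -27$
$A{\left(l \right)} = 5 + l^{2}$
$A{\left(U{\left(W{\left(5 \right)},2 \right)} \right)} \left(-157 + M{\left(-7 \right)}\right) = \left(5 + \left(-4\right)^{2}\right) \left(-157 - 27\right) = \left(5 + 16\right) \left(-184\right) = 21 \left(-184\right) = -3864$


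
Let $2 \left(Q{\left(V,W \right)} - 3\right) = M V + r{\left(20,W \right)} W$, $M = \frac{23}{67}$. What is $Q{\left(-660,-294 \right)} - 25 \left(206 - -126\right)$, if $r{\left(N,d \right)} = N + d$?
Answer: $\frac{2135137}{67} \approx 31868.0$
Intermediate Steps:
$M = \frac{23}{67}$ ($M = 23 \cdot \frac{1}{67} = \frac{23}{67} \approx 0.34328$)
$Q{\left(V,W \right)} = 3 + \frac{23 V}{134} + \frac{W \left(20 + W\right)}{2}$ ($Q{\left(V,W \right)} = 3 + \frac{\frac{23 V}{67} + \left(20 + W\right) W}{2} = 3 + \frac{\frac{23 V}{67} + W \left(20 + W\right)}{2} = 3 + \left(\frac{23 V}{134} + \frac{W \left(20 + W\right)}{2}\right) = 3 + \frac{23 V}{134} + \frac{W \left(20 + W\right)}{2}$)
$Q{\left(-660,-294 \right)} - 25 \left(206 - -126\right) = \left(3 + \frac{23}{134} \left(-660\right) + \frac{1}{2} \left(-294\right) \left(20 - 294\right)\right) - 25 \left(206 - -126\right) = \left(3 - \frac{7590}{67} + \frac{1}{2} \left(-294\right) \left(-274\right)\right) - 25 \left(206 + 126\right) = \left(3 - \frac{7590}{67} + 40278\right) - 8300 = \frac{2691237}{67} - 8300 = \frac{2135137}{67}$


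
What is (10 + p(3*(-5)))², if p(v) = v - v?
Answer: 100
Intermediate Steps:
p(v) = 0
(10 + p(3*(-5)))² = (10 + 0)² = 10² = 100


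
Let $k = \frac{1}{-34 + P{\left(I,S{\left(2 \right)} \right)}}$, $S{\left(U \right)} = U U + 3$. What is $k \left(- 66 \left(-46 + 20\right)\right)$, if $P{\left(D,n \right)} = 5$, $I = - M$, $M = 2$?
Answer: $- \frac{1716}{29} \approx -59.172$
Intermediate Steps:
$S{\left(U \right)} = 3 + U^{2}$ ($S{\left(U \right)} = U^{2} + 3 = 3 + U^{2}$)
$I = -2$ ($I = \left(-1\right) 2 = -2$)
$k = - \frac{1}{29}$ ($k = \frac{1}{-34 + 5} = \frac{1}{-29} = - \frac{1}{29} \approx -0.034483$)
$k \left(- 66 \left(-46 + 20\right)\right) = - \frac{\left(-66\right) \left(-46 + 20\right)}{29} = - \frac{\left(-66\right) \left(-26\right)}{29} = \left(- \frac{1}{29}\right) 1716 = - \frac{1716}{29}$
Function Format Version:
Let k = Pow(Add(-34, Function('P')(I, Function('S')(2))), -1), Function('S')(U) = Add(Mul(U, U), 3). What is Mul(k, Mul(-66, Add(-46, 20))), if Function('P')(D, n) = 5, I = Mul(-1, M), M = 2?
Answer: Rational(-1716, 29) ≈ -59.172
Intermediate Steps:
Function('S')(U) = Add(3, Pow(U, 2)) (Function('S')(U) = Add(Pow(U, 2), 3) = Add(3, Pow(U, 2)))
I = -2 (I = Mul(-1, 2) = -2)
k = Rational(-1, 29) (k = Pow(Add(-34, 5), -1) = Pow(-29, -1) = Rational(-1, 29) ≈ -0.034483)
Mul(k, Mul(-66, Add(-46, 20))) = Mul(Rational(-1, 29), Mul(-66, Add(-46, 20))) = Mul(Rational(-1, 29), Mul(-66, -26)) = Mul(Rational(-1, 29), 1716) = Rational(-1716, 29)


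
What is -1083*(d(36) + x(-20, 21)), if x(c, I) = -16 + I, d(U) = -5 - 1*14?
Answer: 15162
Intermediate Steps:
d(U) = -19 (d(U) = -5 - 14 = -19)
-1083*(d(36) + x(-20, 21)) = -1083*(-19 + (-16 + 21)) = -1083*(-19 + 5) = -1083*(-14) = 15162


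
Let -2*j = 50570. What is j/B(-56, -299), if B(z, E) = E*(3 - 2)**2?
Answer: 1945/23 ≈ 84.565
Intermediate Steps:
j = -25285 (j = -1/2*50570 = -25285)
B(z, E) = E (B(z, E) = E*1**2 = E*1 = E)
j/B(-56, -299) = -25285/(-299) = -25285*(-1/299) = 1945/23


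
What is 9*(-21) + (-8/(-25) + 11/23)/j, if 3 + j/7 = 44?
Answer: -31189266/165025 ≈ -189.00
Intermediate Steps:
j = 287 (j = -21 + 7*44 = -21 + 308 = 287)
9*(-21) + (-8/(-25) + 11/23)/j = 9*(-21) + (-8/(-25) + 11/23)/287 = -189 + (-8*(-1/25) + 11*(1/23))*(1/287) = -189 + (8/25 + 11/23)*(1/287) = -189 + (459/575)*(1/287) = -189 + 459/165025 = -31189266/165025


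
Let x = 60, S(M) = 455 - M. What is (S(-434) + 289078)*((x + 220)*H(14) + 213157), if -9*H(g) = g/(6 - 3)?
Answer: 1667692716473/27 ≈ 6.1766e+10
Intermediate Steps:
H(g) = -g/27 (H(g) = -g/(9*(6 - 3)) = -g/(9*3) = -g/27)
(S(-434) + 289078)*((x + 220)*H(14) + 213157) = ((455 - 1*(-434)) + 289078)*((60 + 220)*(-1/27*14) + 213157) = ((455 + 434) + 289078)*(280*(-14/27) + 213157) = (889 + 289078)*(-3920/27 + 213157) = 289967*(5751319/27) = 1667692716473/27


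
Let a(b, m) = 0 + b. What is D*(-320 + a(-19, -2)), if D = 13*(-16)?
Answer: 70512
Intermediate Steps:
D = -208
a(b, m) = b
D*(-320 + a(-19, -2)) = -208*(-320 - 19) = -208*(-339) = 70512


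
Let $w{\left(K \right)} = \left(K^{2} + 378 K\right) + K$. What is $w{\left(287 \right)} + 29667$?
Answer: $220809$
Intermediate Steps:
$w{\left(K \right)} = K^{2} + 379 K$
$w{\left(287 \right)} + 29667 = 287 \left(379 + 287\right) + 29667 = 287 \cdot 666 + 29667 = 191142 + 29667 = 220809$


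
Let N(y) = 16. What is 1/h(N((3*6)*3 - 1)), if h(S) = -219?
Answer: -1/219 ≈ -0.0045662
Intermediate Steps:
1/h(N((3*6)*3 - 1)) = 1/(-219) = -1/219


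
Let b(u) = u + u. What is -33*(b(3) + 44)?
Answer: -1650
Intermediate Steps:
b(u) = 2*u
-33*(b(3) + 44) = -33*(2*3 + 44) = -33*(6 + 44) = -33*50 = -1650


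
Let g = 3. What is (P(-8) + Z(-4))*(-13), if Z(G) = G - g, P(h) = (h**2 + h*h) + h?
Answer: -1469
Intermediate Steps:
P(h) = h + 2*h**2 (P(h) = (h**2 + h**2) + h = 2*h**2 + h = h + 2*h**2)
Z(G) = -3 + G (Z(G) = G - 1*3 = G - 3 = -3 + G)
(P(-8) + Z(-4))*(-13) = (-8*(1 + 2*(-8)) + (-3 - 4))*(-13) = (-8*(1 - 16) - 7)*(-13) = (-8*(-15) - 7)*(-13) = (120 - 7)*(-13) = 113*(-13) = -1469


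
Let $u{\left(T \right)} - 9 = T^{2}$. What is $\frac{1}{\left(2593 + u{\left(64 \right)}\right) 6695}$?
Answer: $\frac{1}{44843110} \approx 2.23 \cdot 10^{-8}$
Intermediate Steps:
$u{\left(T \right)} = 9 + T^{2}$
$\frac{1}{\left(2593 + u{\left(64 \right)}\right) 6695} = \frac{1}{\left(2593 + \left(9 + 64^{2}\right)\right) 6695} = \frac{1}{2593 + \left(9 + 4096\right)} \frac{1}{6695} = \frac{1}{2593 + 4105} \cdot \frac{1}{6695} = \frac{1}{6698} \cdot \frac{1}{6695} = \frac{1}{44843110}$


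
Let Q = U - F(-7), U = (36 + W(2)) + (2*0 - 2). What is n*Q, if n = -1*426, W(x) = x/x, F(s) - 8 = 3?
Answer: -10224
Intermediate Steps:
F(s) = 11 (F(s) = 8 + 3 = 11)
W(x) = 1
U = 35 (U = (36 + 1) + (2*0 - 2) = 37 + (0 - 2) = 37 - 2 = 35)
n = -426
Q = 24 (Q = 35 - 1*11 = 35 - 11 = 24)
n*Q = -426*24 = -10224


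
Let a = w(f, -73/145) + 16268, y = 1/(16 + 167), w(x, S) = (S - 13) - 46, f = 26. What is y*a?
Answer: 2350232/26535 ≈ 88.571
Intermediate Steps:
w(x, S) = -59 + S (w(x, S) = (-13 + S) - 46 = -59 + S)
y = 1/183 ≈ 0.0054645
a = 2350232/145 (a = (-59 - 73/145) + 16268 = -8628/145 + 16268 = 2350232/145 ≈ 16209.)
y*a = (1/183)*(2350232/145) = 2350232/26535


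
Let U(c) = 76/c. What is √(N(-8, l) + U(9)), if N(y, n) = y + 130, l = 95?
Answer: √1174/3 ≈ 11.421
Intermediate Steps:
N(y, n) = 130 + y
√(N(-8, l) + U(9)) = √((130 - 8) + 76/9) = √(122 + 76*(⅑)) = √(122 + 76/9) = √(1174/9) = √1174/3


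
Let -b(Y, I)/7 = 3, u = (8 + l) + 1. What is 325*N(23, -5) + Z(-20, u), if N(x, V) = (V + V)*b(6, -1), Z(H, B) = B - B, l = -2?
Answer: 68250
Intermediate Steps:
u = 7 (u = (8 - 2) + 1 = 6 + 1 = 7)
Z(H, B) = 0
b(Y, I) = -21 (b(Y, I) = -7*3 = -21)
N(x, V) = -42*V (N(x, V) = (V + V)*(-21) = (2*V)*(-21) = -42*V)
325*N(23, -5) + Z(-20, u) = 325*(-42*(-5)) + 0 = 325*210 + 0 = 68250 + 0 = 68250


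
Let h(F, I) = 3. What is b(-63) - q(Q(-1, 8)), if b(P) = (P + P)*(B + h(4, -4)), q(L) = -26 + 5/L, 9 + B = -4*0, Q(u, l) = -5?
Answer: 783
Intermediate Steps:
B = -9 (B = -9 - 4*0 = -9 + 0 = -9)
b(P) = -12*P (b(P) = (P + P)*(-9 + 3) = (2*P)*(-6) = -12*P)
b(-63) - q(Q(-1, 8)) = -12*(-63) - (-26 + 5/(-5)) = 756 - (-26 + 5*(-⅕)) = 756 - (-26 - 1) = 756 - 1*(-27) = 756 + 27 = 783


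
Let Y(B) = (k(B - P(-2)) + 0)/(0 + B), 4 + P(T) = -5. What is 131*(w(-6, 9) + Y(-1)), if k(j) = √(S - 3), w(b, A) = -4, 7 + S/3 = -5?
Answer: -524 - 131*I*√39 ≈ -524.0 - 818.09*I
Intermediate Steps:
S = -36 (S = -21 + 3*(-5) = -21 - 15 = -36)
P(T) = -9 (P(T) = -4 - 5 = -9)
k(j) = I*√39 (k(j) = √(-36 - 3) = √(-39) = I*√39)
Y(B) = I*√39/B (Y(B) = (I*√39 + 0)/(0 + B) = (I*√39)/B = I*√39/B)
131*(w(-6, 9) + Y(-1)) = 131*(-4 + I*√39/(-1)) = 131*(-4 + I*√39*(-1)) = 131*(-4 - I*√39) = -524 - 131*I*√39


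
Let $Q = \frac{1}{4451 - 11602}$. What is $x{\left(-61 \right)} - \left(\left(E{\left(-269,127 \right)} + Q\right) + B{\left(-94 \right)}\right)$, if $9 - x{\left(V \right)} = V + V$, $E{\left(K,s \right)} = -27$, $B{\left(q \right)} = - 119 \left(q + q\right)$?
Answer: $- \frac{158852313}{7151} \approx -22214.0$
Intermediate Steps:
$B{\left(q \right)} = - 238 q$ ($B{\left(q \right)} = - 119 \cdot 2 q = - 238 q$)
$x{\left(V \right)} = 9 - 2 V$ ($x{\left(V \right)} = 9 - \left(V + V\right) = 9 - 2 V$)
$Q = - \frac{1}{7151}$ ($Q = \frac{1}{-7151} = - \frac{1}{7151} \approx -0.00013984$)
$x{\left(-61 \right)} - \left(\left(E{\left(-269,127 \right)} + Q\right) + B{\left(-94 \right)}\right) = \left(9 - -122\right) - \left(\left(-27 - \frac{1}{7151}\right) - -22372\right) = \left(9 + 122\right) - \left(- \frac{193078}{7151} + 22372\right) = 131 - \frac{159789094}{7151} = - \frac{158852313}{7151}$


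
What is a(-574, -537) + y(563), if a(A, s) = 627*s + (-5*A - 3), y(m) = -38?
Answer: -333870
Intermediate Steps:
a(A, s) = -3 - 5*A + 627*s (a(A, s) = 627*s + (-3 - 5*A) = -3 - 5*A + 627*s)
a(-574, -537) + y(563) = (-3 - 5*(-574) + 627*(-537)) - 38 = (-3 + 2870 - 336699) - 38 = -333832 - 38 = -333870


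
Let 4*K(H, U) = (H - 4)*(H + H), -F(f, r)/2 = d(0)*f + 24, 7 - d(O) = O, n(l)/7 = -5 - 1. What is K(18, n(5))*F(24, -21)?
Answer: -48384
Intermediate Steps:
n(l) = -42 (n(l) = 7*(-5 - 1) = 7*(-6) = -42)
d(O) = 7 - O
F(f, r) = -48 - 14*f (F(f, r) = -2*((7 - 1*0)*f + 24) = -2*((7 + 0)*f + 24) = -2*(7*f + 24) = -2*(24 + 7*f) = -48 - 14*f)
K(H, U) = H*(-4 + H)/2 (K(H, U) = ((H - 4)*(H + H))/4 = ((-4 + H)*(2*H))/4 = (2*H*(-4 + H))/4 = H*(-4 + H)/2)
K(18, n(5))*F(24, -21) = ((½)*18*(-4 + 18))*(-48 - 14*24) = ((½)*18*14)*(-48 - 336) = 126*(-384) = -48384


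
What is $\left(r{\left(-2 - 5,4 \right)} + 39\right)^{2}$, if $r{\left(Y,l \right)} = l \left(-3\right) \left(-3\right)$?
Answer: $5625$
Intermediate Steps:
$r{\left(Y,l \right)} = 9 l$ ($r{\left(Y,l \right)} = - 3 l \left(-3\right) = 9 l$)
$\left(r{\left(-2 - 5,4 \right)} + 39\right)^{2} = \left(9 \cdot 4 + 39\right)^{2} = \left(36 + 39\right)^{2} = 75^{2} = 5625$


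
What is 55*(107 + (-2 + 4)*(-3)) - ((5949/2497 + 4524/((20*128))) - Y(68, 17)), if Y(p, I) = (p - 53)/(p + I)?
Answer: 150806744101/27167360 ≈ 5551.0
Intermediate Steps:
Y(p, I) = (-53 + p)/(I + p)
55*(107 + (-2 + 4)*(-3)) - ((5949/2497 + 4524/((20*128))) - Y(68, 17)) = 55*(107 + (-2 + 4)*(-3)) - ((5949/2497 + 4524/((20*128))) - (-53 + 68)/(17 + 68)) = 55*(107 + 2*(-3)) - ((5949*(1/2497) + 4524/2560) - 15/85) = 55*(107 - 6) - ((5949/2497 + 4524*(1/2560)) - 15/85) = 55*101 - ((5949/2497 + 1131/640) - 1*3/17) = 5555 - (6631467/1598080 - 3/17) = 5555 - 1*107940699/27167360 = 5555 - 107940699/27167360 = 150806744101/27167360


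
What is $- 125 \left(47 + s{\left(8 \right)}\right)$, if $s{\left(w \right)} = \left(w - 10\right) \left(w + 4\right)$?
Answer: $-2875$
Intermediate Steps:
$s{\left(w \right)} = \left(-10 + w\right) \left(4 + w\right)$
$- 125 \left(47 + s{\left(8 \right)}\right) = - 125 \left(47 - \left(88 - 64\right)\right) = - 125 \left(47 - 24\right) = \left(-125\right) 23 = -2875$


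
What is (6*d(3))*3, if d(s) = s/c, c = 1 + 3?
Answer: 27/2 ≈ 13.500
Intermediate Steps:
c = 4
d(s) = s/4
(6*d(3))*3 = (6*((¼)*3))*3 = (6*(¾))*3 = (9/2)*3 = 27/2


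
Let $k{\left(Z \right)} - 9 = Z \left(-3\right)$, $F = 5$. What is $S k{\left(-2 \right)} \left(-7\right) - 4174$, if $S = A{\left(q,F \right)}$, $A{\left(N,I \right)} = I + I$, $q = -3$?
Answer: $-5224$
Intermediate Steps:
$A{\left(N,I \right)} = 2 I$
$S = 10$ ($S = 2 \cdot 5 = 10$)
$k{\left(Z \right)} = 9 - 3 Z$ ($k{\left(Z \right)} = 9 + Z \left(-3\right) = 9 - 3 Z$)
$S k{\left(-2 \right)} \left(-7\right) - 4174 = 10 \left(9 - -6\right) \left(-7\right) - 4174 = 10 \left(9 + 6\right) \left(-7\right) - 4174 = 10 \cdot 15 \left(-7\right) - 4174 = 150 \left(-7\right) - 4174 = -1050 - 4174 = -5224$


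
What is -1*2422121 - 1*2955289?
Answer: -5377410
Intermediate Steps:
-1*2422121 - 1*2955289 = -2422121 - 2955289 = -5377410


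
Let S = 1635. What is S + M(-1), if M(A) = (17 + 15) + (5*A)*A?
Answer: 1672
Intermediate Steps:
M(A) = 32 + 5*A²
S + M(-1) = 1635 + (32 + 5*(-1)²) = 1635 + (32 + 5*1) = 1635 + (32 + 5) = 1635 + 37 = 1672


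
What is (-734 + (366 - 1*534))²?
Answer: 813604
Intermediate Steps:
(-734 + (366 - 1*534))² = (-734 + (366 - 534))² = (-734 - 168)² = (-902)² = 813604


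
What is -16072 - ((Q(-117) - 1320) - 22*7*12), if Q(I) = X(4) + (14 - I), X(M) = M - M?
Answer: -13035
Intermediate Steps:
X(M) = 0
Q(I) = 14 - I (Q(I) = 0 + (14 - I) = 14 - I)
-16072 - ((Q(-117) - 1320) - 22*7*12) = -16072 - (((14 - 1*(-117)) - 1320) - 22*7*12) = -16072 - (((14 + 117) - 1320) - 154*12) = -16072 - ((131 - 1320) - 1848) = -16072 - (-1189 - 1848) = -16072 - 1*(-3037) = -16072 + 3037 = -13035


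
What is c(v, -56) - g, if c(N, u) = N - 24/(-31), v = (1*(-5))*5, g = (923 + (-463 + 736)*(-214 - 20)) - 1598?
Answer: 2000516/31 ≈ 64533.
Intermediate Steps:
g = -64557 (g = (923 + 273*(-234)) - 1598 = (923 - 63882) - 1598 = -62959 - 1598 = -64557)
v = -25 (v = -5*5 = -25)
c(N, u) = 24/31 + N (c(N, u) = N - 24*(-1/31) = N + 24/31 = 24/31 + N)
c(v, -56) - g = (24/31 - 25) - 1*(-64557) = -751/31 + 64557 = 2000516/31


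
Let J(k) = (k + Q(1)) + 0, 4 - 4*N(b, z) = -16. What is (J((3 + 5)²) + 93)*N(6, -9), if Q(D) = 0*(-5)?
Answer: 785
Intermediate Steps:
N(b, z) = 5 (N(b, z) = 1 - ¼*(-16) = 1 + 4 = 5)
Q(D) = 0
J(k) = k (J(k) = (k + 0) + 0 = k + 0 = k)
(J((3 + 5)²) + 93)*N(6, -9) = ((3 + 5)² + 93)*5 = (8² + 93)*5 = (64 + 93)*5 = 157*5 = 785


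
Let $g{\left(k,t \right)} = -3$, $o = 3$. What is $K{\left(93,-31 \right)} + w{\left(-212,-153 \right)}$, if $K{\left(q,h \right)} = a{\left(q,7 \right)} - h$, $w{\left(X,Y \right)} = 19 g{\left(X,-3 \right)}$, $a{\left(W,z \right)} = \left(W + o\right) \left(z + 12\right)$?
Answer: $1798$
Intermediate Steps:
$a{\left(W,z \right)} = \left(3 + W\right) \left(12 + z\right)$ ($a{\left(W,z \right)} = \left(W + 3\right) \left(z + 12\right) = \left(3 + W\right) \left(12 + z\right)$)
$w{\left(X,Y \right)} = -57$ ($w{\left(X,Y \right)} = 19 \left(-3\right) = -57$)
$K{\left(q,h \right)} = 57 - h + 19 q$ ($K{\left(q,h \right)} = \left(36 + 3 \cdot 7 + 12 q + q 7\right) - h = \left(36 + 21 + 12 q + 7 q\right) - h = \left(57 + 19 q\right) - h = 57 - h + 19 q$)
$K{\left(93,-31 \right)} + w{\left(-212,-153 \right)} = \left(57 - -31 + 19 \cdot 93\right) - 57 = \left(57 + 31 + 1767\right) - 57 = 1855 - 57 = 1798$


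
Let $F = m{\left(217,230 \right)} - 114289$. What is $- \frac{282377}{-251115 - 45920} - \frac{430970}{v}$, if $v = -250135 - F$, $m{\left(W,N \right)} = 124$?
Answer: $\frac{16640797464}{4038784895} \approx 4.1202$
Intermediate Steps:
$F = -114165$ ($F = 124 - 114289 = -114165$)
$v = -135970$ ($v = -250135 - -114165 = -250135 + 114165 = -135970$)
$- \frac{282377}{-251115 - 45920} - \frac{430970}{v} = - \frac{282377}{-251115 - 45920} - \frac{430970}{-135970} = - \frac{282377}{-251115 - 45920} - - \frac{43097}{13597} = - \frac{282377}{-297035} + \frac{43097}{13597} = \left(-282377\right) \left(- \frac{1}{297035}\right) + \frac{43097}{13597} = \frac{282377}{297035} + \frac{43097}{13597} = \frac{16640797464}{4038784895}$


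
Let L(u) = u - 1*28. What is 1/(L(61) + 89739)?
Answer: 1/89772 ≈ 1.1139e-5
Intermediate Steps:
L(u) = -28 + u (L(u) = u - 28 = -28 + u)
1/(L(61) + 89739) = 1/((-28 + 61) + 89739) = 1/(33 + 89739) = 1/89772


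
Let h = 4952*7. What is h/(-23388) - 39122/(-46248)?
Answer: -9557713/15022892 ≈ -0.63621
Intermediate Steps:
h = 34664
h/(-23388) - 39122/(-46248) = 34664/(-23388) - 39122/(-46248) = 34664*(-1/23388) - 39122*(-1/46248) = -8666/5847 + 19561/23124 = -9557713/15022892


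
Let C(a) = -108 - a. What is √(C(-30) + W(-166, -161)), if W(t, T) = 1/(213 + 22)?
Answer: I*√4307315/235 ≈ 8.8315*I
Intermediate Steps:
W(t, T) = 1/235
√(C(-30) + W(-166, -161)) = √((-108 - 1*(-30)) + 1/235) = √((-108 + 30) + 1/235) = √(-78 + 1/235) = √(-18329/235) = I*√4307315/235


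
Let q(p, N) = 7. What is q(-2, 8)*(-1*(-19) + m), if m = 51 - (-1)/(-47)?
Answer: 23023/47 ≈ 489.85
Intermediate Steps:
m = 2396/47 (m = 51 - (-1)*(-1)/47 = 51 - 1*1/47 = 51 - 1/47 = 2396/47 ≈ 50.979)
q(-2, 8)*(-1*(-19) + m) = 7*(-1*(-19) + 2396/47) = 7*(19 + 2396/47) = 7*(3289/47) = 23023/47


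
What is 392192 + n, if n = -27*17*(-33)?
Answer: 407339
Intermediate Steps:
n = 15147 (n = -459*(-33) = 15147)
392192 + n = 392192 + 15147 = 407339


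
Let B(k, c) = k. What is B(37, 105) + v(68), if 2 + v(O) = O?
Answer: 103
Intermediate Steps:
v(O) = -2 + O
B(37, 105) + v(68) = 37 + (-2 + 68) = 37 + 66 = 103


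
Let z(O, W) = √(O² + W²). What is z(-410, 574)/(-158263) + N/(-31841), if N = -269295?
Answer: 269295/31841 - 82*√74/158263 ≈ 8.4530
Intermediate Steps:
z(-410, 574)/(-158263) + N/(-31841) = √((-410)² + 574²)/(-158263) - 269295/(-31841) = √(168100 + 329476)*(-1/158263) - 269295*(-1/31841) = √497576*(-1/158263) + 269295/31841 = (82*√74)*(-1/158263) + 269295/31841 = -82*√74/158263 + 269295/31841 = 269295/31841 - 82*√74/158263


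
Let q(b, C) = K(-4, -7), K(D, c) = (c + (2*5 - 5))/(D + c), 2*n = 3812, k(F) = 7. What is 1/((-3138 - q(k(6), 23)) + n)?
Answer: -11/13554 ≈ -0.00081157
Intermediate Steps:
n = 1906 (n = (½)*3812 = 1906)
K(D, c) = (5 + c)/(D + c) (K(D, c) = (c + (10 - 5))/(D + c) = (c + 5)/(D + c) = (5 + c)/(D + c))
q(b, C) = 2/11 (q(b, C) = (5 - 7)/(-4 - 7) = -2/(-11) = -1/11*(-2) = 2/11)
1/((-3138 - q(k(6), 23)) + n) = 1/((-3138 - 1*2/11) + 1906) = 1/((-3138 - 2/11) + 1906) = 1/(-34520/11 + 1906) = 1/(-13554/11) = -11/13554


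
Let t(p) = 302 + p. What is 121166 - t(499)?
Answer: 120365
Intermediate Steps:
121166 - t(499) = 121166 - (302 + 499) = 121166 - 1*801 = 121166 - 801 = 120365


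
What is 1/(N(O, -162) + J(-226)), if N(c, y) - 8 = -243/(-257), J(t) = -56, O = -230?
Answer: -257/12093 ≈ -0.021252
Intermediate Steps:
N(c, y) = 2299/257 (N(c, y) = 8 - 243/(-257) = 8 - 243*(-1/257) = 8 + 243/257 = 2299/257)
1/(N(O, -162) + J(-226)) = 1/(2299/257 - 56) = 1/(-12093/257) = -257/12093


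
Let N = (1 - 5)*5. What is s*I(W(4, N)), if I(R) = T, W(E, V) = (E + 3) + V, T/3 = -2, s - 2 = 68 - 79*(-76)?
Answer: -36444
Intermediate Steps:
N = -20 (N = -4*5 = -20)
s = 6074 (s = 2 + (68 - 79*(-76)) = 2 + (68 + 6004) = 2 + 6072 = 6074)
T = -6 (T = 3*(-2) = -6)
W(E, V) = 3 + E + V (W(E, V) = (3 + E) + V = 3 + E + V)
I(R) = -6
s*I(W(4, N)) = 6074*(-6) = -36444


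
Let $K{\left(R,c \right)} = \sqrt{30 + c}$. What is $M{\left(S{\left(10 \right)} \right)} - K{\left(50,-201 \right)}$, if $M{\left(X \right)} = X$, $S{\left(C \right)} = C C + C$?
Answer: $110 - 3 i \sqrt{19} \approx 110.0 - 13.077 i$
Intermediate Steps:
$S{\left(C \right)} = C + C^{2}$ ($S{\left(C \right)} = C^{2} + C = C + C^{2}$)
$M{\left(S{\left(10 \right)} \right)} - K{\left(50,-201 \right)} = 10 \left(1 + 10\right) - \sqrt{30 - 201} = 10 \cdot 11 - \sqrt{-171} = 110 - 3 i \sqrt{19}$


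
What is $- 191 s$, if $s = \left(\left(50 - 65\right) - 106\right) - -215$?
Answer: $-17954$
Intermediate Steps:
$s = 94$ ($s = \left(\left(50 - 65\right) - 106\right) + 215 = \left(-15 - 106\right) + 215 = -121 + 215 = 94$)
$- 191 s = \left(-191\right) 94 = -17954$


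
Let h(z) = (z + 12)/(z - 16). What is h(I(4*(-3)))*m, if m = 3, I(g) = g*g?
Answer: 117/32 ≈ 3.6563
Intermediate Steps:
I(g) = g²
h(z) = (12 + z)/(-16 + z)
h(I(4*(-3)))*m = ((12 + (4*(-3))²)/(-16 + (4*(-3))²))*3 = ((12 + (-12)²)/(-16 + (-12)²))*3 = ((12 + 144)/(-16 + 144))*3 = (156/128)*3 = ((1/128)*156)*3 = (39/32)*3 = 117/32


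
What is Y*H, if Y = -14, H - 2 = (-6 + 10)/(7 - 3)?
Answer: -42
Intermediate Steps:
H = 3 (H = 2 + (-6 + 10)/(7 - 3) = 2 + 4/4 = 2 + 4*(1/4) = 2 + 1 = 3)
Y*H = -14*3 = -42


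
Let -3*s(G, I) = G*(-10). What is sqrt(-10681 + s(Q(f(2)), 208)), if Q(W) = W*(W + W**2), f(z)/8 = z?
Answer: sqrt(34431)/3 ≈ 61.852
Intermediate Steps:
f(z) = 8*z
s(G, I) = 10*G/3 (s(G, I) = -G*(-10)/3 = -(-10)*G/3 = 10*G/3)
sqrt(-10681 + s(Q(f(2)), 208)) = sqrt(-10681 + 10*((8*2)**2*(1 + 8*2))/3) = sqrt(-10681 + 10*(16**2*(1 + 16))/3) = sqrt(-10681 + 10*(256*17)/3) = sqrt(-10681 + (10/3)*4352) = sqrt(-10681 + 43520/3) = sqrt(11477/3) = sqrt(34431)/3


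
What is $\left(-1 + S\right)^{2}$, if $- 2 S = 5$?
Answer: $\frac{49}{4} \approx 12.25$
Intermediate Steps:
$S = - \frac{5}{2}$ ($S = \left(- \frac{1}{2}\right) 5 = - \frac{5}{2} \approx -2.5$)
$\left(-1 + S\right)^{2} = \left(-1 - \frac{5}{2}\right)^{2} = \left(- \frac{7}{2}\right)^{2} = \frac{49}{4}$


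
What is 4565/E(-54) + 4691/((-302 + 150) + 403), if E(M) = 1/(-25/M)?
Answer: 28898689/13554 ≈ 2132.1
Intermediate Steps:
E(M) = -M/25
4565/E(-54) + 4691/((-302 + 150) + 403) = 4565/((-1/25*(-54))) + 4691/((-302 + 150) + 403) = 4565/(54/25) + 4691/(-152 + 403) = 4565*(25/54) + 4691/251 = 114125/54 + 4691*(1/251) = 114125/54 + 4691/251 = 28898689/13554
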